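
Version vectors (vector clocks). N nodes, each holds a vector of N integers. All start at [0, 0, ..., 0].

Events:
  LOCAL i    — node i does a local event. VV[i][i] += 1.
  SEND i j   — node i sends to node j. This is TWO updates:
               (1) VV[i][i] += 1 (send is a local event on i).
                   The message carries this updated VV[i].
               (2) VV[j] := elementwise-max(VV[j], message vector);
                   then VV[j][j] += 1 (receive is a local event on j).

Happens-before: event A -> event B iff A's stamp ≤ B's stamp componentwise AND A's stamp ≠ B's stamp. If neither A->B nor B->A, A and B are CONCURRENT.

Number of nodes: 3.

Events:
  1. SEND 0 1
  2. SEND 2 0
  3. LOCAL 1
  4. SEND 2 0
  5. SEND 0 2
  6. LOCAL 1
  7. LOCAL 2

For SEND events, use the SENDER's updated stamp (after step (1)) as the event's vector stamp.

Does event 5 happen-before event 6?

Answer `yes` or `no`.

Initial: VV[0]=[0, 0, 0]
Initial: VV[1]=[0, 0, 0]
Initial: VV[2]=[0, 0, 0]
Event 1: SEND 0->1: VV[0][0]++ -> VV[0]=[1, 0, 0], msg_vec=[1, 0, 0]; VV[1]=max(VV[1],msg_vec) then VV[1][1]++ -> VV[1]=[1, 1, 0]
Event 2: SEND 2->0: VV[2][2]++ -> VV[2]=[0, 0, 1], msg_vec=[0, 0, 1]; VV[0]=max(VV[0],msg_vec) then VV[0][0]++ -> VV[0]=[2, 0, 1]
Event 3: LOCAL 1: VV[1][1]++ -> VV[1]=[1, 2, 0]
Event 4: SEND 2->0: VV[2][2]++ -> VV[2]=[0, 0, 2], msg_vec=[0, 0, 2]; VV[0]=max(VV[0],msg_vec) then VV[0][0]++ -> VV[0]=[3, 0, 2]
Event 5: SEND 0->2: VV[0][0]++ -> VV[0]=[4, 0, 2], msg_vec=[4, 0, 2]; VV[2]=max(VV[2],msg_vec) then VV[2][2]++ -> VV[2]=[4, 0, 3]
Event 6: LOCAL 1: VV[1][1]++ -> VV[1]=[1, 3, 0]
Event 7: LOCAL 2: VV[2][2]++ -> VV[2]=[4, 0, 4]
Event 5 stamp: [4, 0, 2]
Event 6 stamp: [1, 3, 0]
[4, 0, 2] <= [1, 3, 0]? False. Equal? False. Happens-before: False

Answer: no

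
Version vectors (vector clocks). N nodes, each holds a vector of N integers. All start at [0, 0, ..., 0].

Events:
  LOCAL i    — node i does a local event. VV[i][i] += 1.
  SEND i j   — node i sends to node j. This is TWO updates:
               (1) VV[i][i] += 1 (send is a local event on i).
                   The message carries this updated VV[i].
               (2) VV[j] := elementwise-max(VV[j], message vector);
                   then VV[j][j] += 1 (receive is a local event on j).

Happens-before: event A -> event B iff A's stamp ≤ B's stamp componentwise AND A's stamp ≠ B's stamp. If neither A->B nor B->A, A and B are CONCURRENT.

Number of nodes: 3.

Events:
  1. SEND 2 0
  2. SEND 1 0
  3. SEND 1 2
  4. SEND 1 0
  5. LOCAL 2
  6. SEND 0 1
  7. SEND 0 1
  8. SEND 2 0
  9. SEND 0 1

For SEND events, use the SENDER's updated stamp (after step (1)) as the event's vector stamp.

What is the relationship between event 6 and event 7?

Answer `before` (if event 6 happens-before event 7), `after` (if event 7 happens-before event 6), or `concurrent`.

Answer: before

Derivation:
Initial: VV[0]=[0, 0, 0]
Initial: VV[1]=[0, 0, 0]
Initial: VV[2]=[0, 0, 0]
Event 1: SEND 2->0: VV[2][2]++ -> VV[2]=[0, 0, 1], msg_vec=[0, 0, 1]; VV[0]=max(VV[0],msg_vec) then VV[0][0]++ -> VV[0]=[1, 0, 1]
Event 2: SEND 1->0: VV[1][1]++ -> VV[1]=[0, 1, 0], msg_vec=[0, 1, 0]; VV[0]=max(VV[0],msg_vec) then VV[0][0]++ -> VV[0]=[2, 1, 1]
Event 3: SEND 1->2: VV[1][1]++ -> VV[1]=[0, 2, 0], msg_vec=[0, 2, 0]; VV[2]=max(VV[2],msg_vec) then VV[2][2]++ -> VV[2]=[0, 2, 2]
Event 4: SEND 1->0: VV[1][1]++ -> VV[1]=[0, 3, 0], msg_vec=[0, 3, 0]; VV[0]=max(VV[0],msg_vec) then VV[0][0]++ -> VV[0]=[3, 3, 1]
Event 5: LOCAL 2: VV[2][2]++ -> VV[2]=[0, 2, 3]
Event 6: SEND 0->1: VV[0][0]++ -> VV[0]=[4, 3, 1], msg_vec=[4, 3, 1]; VV[1]=max(VV[1],msg_vec) then VV[1][1]++ -> VV[1]=[4, 4, 1]
Event 7: SEND 0->1: VV[0][0]++ -> VV[0]=[5, 3, 1], msg_vec=[5, 3, 1]; VV[1]=max(VV[1],msg_vec) then VV[1][1]++ -> VV[1]=[5, 5, 1]
Event 8: SEND 2->0: VV[2][2]++ -> VV[2]=[0, 2, 4], msg_vec=[0, 2, 4]; VV[0]=max(VV[0],msg_vec) then VV[0][0]++ -> VV[0]=[6, 3, 4]
Event 9: SEND 0->1: VV[0][0]++ -> VV[0]=[7, 3, 4], msg_vec=[7, 3, 4]; VV[1]=max(VV[1],msg_vec) then VV[1][1]++ -> VV[1]=[7, 6, 4]
Event 6 stamp: [4, 3, 1]
Event 7 stamp: [5, 3, 1]
[4, 3, 1] <= [5, 3, 1]? True
[5, 3, 1] <= [4, 3, 1]? False
Relation: before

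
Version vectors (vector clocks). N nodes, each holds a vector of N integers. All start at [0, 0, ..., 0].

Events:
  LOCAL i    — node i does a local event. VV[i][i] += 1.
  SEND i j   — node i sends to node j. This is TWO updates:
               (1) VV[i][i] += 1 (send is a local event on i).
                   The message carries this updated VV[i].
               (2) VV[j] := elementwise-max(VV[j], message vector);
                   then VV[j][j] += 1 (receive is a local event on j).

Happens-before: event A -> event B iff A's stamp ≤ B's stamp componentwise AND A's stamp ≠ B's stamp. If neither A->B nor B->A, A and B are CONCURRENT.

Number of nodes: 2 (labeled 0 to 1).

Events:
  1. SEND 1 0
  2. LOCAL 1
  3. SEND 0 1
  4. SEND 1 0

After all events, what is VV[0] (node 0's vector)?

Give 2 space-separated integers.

Initial: VV[0]=[0, 0]
Initial: VV[1]=[0, 0]
Event 1: SEND 1->0: VV[1][1]++ -> VV[1]=[0, 1], msg_vec=[0, 1]; VV[0]=max(VV[0],msg_vec) then VV[0][0]++ -> VV[0]=[1, 1]
Event 2: LOCAL 1: VV[1][1]++ -> VV[1]=[0, 2]
Event 3: SEND 0->1: VV[0][0]++ -> VV[0]=[2, 1], msg_vec=[2, 1]; VV[1]=max(VV[1],msg_vec) then VV[1][1]++ -> VV[1]=[2, 3]
Event 4: SEND 1->0: VV[1][1]++ -> VV[1]=[2, 4], msg_vec=[2, 4]; VV[0]=max(VV[0],msg_vec) then VV[0][0]++ -> VV[0]=[3, 4]
Final vectors: VV[0]=[3, 4]; VV[1]=[2, 4]

Answer: 3 4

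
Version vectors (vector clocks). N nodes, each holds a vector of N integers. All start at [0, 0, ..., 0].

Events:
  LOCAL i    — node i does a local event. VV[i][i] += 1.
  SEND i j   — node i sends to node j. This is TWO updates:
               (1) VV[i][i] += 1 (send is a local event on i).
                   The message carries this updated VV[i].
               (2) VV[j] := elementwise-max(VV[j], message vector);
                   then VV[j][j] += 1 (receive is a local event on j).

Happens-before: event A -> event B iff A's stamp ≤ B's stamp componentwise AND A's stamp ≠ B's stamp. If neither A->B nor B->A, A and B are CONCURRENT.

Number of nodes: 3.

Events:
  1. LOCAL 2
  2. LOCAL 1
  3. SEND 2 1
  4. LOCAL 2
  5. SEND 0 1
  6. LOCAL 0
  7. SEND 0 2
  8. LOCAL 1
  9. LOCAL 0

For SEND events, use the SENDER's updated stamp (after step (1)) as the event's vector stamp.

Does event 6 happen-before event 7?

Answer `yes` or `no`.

Answer: yes

Derivation:
Initial: VV[0]=[0, 0, 0]
Initial: VV[1]=[0, 0, 0]
Initial: VV[2]=[0, 0, 0]
Event 1: LOCAL 2: VV[2][2]++ -> VV[2]=[0, 0, 1]
Event 2: LOCAL 1: VV[1][1]++ -> VV[1]=[0, 1, 0]
Event 3: SEND 2->1: VV[2][2]++ -> VV[2]=[0, 0, 2], msg_vec=[0, 0, 2]; VV[1]=max(VV[1],msg_vec) then VV[1][1]++ -> VV[1]=[0, 2, 2]
Event 4: LOCAL 2: VV[2][2]++ -> VV[2]=[0, 0, 3]
Event 5: SEND 0->1: VV[0][0]++ -> VV[0]=[1, 0, 0], msg_vec=[1, 0, 0]; VV[1]=max(VV[1],msg_vec) then VV[1][1]++ -> VV[1]=[1, 3, 2]
Event 6: LOCAL 0: VV[0][0]++ -> VV[0]=[2, 0, 0]
Event 7: SEND 0->2: VV[0][0]++ -> VV[0]=[3, 0, 0], msg_vec=[3, 0, 0]; VV[2]=max(VV[2],msg_vec) then VV[2][2]++ -> VV[2]=[3, 0, 4]
Event 8: LOCAL 1: VV[1][1]++ -> VV[1]=[1, 4, 2]
Event 9: LOCAL 0: VV[0][0]++ -> VV[0]=[4, 0, 0]
Event 6 stamp: [2, 0, 0]
Event 7 stamp: [3, 0, 0]
[2, 0, 0] <= [3, 0, 0]? True. Equal? False. Happens-before: True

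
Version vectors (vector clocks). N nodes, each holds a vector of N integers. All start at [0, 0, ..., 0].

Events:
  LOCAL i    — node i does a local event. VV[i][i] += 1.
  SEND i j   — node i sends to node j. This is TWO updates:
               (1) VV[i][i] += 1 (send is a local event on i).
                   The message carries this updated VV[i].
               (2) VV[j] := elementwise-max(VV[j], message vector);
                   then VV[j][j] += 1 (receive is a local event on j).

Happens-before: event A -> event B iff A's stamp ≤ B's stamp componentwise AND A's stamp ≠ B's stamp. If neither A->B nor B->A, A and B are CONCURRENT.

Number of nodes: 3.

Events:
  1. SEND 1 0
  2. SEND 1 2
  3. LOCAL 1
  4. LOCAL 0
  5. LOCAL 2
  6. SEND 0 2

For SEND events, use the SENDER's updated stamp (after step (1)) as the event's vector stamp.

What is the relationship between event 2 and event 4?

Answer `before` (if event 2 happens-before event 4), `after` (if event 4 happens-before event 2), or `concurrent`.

Initial: VV[0]=[0, 0, 0]
Initial: VV[1]=[0, 0, 0]
Initial: VV[2]=[0, 0, 0]
Event 1: SEND 1->0: VV[1][1]++ -> VV[1]=[0, 1, 0], msg_vec=[0, 1, 0]; VV[0]=max(VV[0],msg_vec) then VV[0][0]++ -> VV[0]=[1, 1, 0]
Event 2: SEND 1->2: VV[1][1]++ -> VV[1]=[0, 2, 0], msg_vec=[0, 2, 0]; VV[2]=max(VV[2],msg_vec) then VV[2][2]++ -> VV[2]=[0, 2, 1]
Event 3: LOCAL 1: VV[1][1]++ -> VV[1]=[0, 3, 0]
Event 4: LOCAL 0: VV[0][0]++ -> VV[0]=[2, 1, 0]
Event 5: LOCAL 2: VV[2][2]++ -> VV[2]=[0, 2, 2]
Event 6: SEND 0->2: VV[0][0]++ -> VV[0]=[3, 1, 0], msg_vec=[3, 1, 0]; VV[2]=max(VV[2],msg_vec) then VV[2][2]++ -> VV[2]=[3, 2, 3]
Event 2 stamp: [0, 2, 0]
Event 4 stamp: [2, 1, 0]
[0, 2, 0] <= [2, 1, 0]? False
[2, 1, 0] <= [0, 2, 0]? False
Relation: concurrent

Answer: concurrent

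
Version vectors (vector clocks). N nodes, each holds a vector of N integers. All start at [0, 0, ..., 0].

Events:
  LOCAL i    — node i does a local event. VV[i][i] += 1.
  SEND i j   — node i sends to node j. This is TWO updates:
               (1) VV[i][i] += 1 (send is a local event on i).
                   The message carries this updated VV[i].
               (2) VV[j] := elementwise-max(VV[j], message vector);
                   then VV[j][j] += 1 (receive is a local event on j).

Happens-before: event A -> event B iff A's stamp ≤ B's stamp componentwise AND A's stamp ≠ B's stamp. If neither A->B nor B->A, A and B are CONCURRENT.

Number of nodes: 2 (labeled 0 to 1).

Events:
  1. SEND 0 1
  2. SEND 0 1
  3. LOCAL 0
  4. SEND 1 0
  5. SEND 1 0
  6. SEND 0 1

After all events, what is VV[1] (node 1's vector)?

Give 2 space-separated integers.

Answer: 6 5

Derivation:
Initial: VV[0]=[0, 0]
Initial: VV[1]=[0, 0]
Event 1: SEND 0->1: VV[0][0]++ -> VV[0]=[1, 0], msg_vec=[1, 0]; VV[1]=max(VV[1],msg_vec) then VV[1][1]++ -> VV[1]=[1, 1]
Event 2: SEND 0->1: VV[0][0]++ -> VV[0]=[2, 0], msg_vec=[2, 0]; VV[1]=max(VV[1],msg_vec) then VV[1][1]++ -> VV[1]=[2, 2]
Event 3: LOCAL 0: VV[0][0]++ -> VV[0]=[3, 0]
Event 4: SEND 1->0: VV[1][1]++ -> VV[1]=[2, 3], msg_vec=[2, 3]; VV[0]=max(VV[0],msg_vec) then VV[0][0]++ -> VV[0]=[4, 3]
Event 5: SEND 1->0: VV[1][1]++ -> VV[1]=[2, 4], msg_vec=[2, 4]; VV[0]=max(VV[0],msg_vec) then VV[0][0]++ -> VV[0]=[5, 4]
Event 6: SEND 0->1: VV[0][0]++ -> VV[0]=[6, 4], msg_vec=[6, 4]; VV[1]=max(VV[1],msg_vec) then VV[1][1]++ -> VV[1]=[6, 5]
Final vectors: VV[0]=[6, 4]; VV[1]=[6, 5]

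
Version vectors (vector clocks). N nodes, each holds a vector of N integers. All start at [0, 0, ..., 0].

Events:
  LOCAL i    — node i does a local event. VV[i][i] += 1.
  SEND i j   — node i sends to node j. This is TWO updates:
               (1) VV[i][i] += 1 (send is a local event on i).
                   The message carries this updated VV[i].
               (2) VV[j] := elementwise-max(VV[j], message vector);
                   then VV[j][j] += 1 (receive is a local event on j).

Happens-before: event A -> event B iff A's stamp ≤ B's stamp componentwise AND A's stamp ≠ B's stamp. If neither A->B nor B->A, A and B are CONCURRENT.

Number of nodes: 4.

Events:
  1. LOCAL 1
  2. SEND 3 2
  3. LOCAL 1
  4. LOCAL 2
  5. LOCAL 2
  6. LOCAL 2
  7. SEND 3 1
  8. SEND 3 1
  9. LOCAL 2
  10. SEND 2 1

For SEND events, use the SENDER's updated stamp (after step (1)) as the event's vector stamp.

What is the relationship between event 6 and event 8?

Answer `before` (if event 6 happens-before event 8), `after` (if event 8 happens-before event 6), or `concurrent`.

Answer: concurrent

Derivation:
Initial: VV[0]=[0, 0, 0, 0]
Initial: VV[1]=[0, 0, 0, 0]
Initial: VV[2]=[0, 0, 0, 0]
Initial: VV[3]=[0, 0, 0, 0]
Event 1: LOCAL 1: VV[1][1]++ -> VV[1]=[0, 1, 0, 0]
Event 2: SEND 3->2: VV[3][3]++ -> VV[3]=[0, 0, 0, 1], msg_vec=[0, 0, 0, 1]; VV[2]=max(VV[2],msg_vec) then VV[2][2]++ -> VV[2]=[0, 0, 1, 1]
Event 3: LOCAL 1: VV[1][1]++ -> VV[1]=[0, 2, 0, 0]
Event 4: LOCAL 2: VV[2][2]++ -> VV[2]=[0, 0, 2, 1]
Event 5: LOCAL 2: VV[2][2]++ -> VV[2]=[0, 0, 3, 1]
Event 6: LOCAL 2: VV[2][2]++ -> VV[2]=[0, 0, 4, 1]
Event 7: SEND 3->1: VV[3][3]++ -> VV[3]=[0, 0, 0, 2], msg_vec=[0, 0, 0, 2]; VV[1]=max(VV[1],msg_vec) then VV[1][1]++ -> VV[1]=[0, 3, 0, 2]
Event 8: SEND 3->1: VV[3][3]++ -> VV[3]=[0, 0, 0, 3], msg_vec=[0, 0, 0, 3]; VV[1]=max(VV[1],msg_vec) then VV[1][1]++ -> VV[1]=[0, 4, 0, 3]
Event 9: LOCAL 2: VV[2][2]++ -> VV[2]=[0, 0, 5, 1]
Event 10: SEND 2->1: VV[2][2]++ -> VV[2]=[0, 0, 6, 1], msg_vec=[0, 0, 6, 1]; VV[1]=max(VV[1],msg_vec) then VV[1][1]++ -> VV[1]=[0, 5, 6, 3]
Event 6 stamp: [0, 0, 4, 1]
Event 8 stamp: [0, 0, 0, 3]
[0, 0, 4, 1] <= [0, 0, 0, 3]? False
[0, 0, 0, 3] <= [0, 0, 4, 1]? False
Relation: concurrent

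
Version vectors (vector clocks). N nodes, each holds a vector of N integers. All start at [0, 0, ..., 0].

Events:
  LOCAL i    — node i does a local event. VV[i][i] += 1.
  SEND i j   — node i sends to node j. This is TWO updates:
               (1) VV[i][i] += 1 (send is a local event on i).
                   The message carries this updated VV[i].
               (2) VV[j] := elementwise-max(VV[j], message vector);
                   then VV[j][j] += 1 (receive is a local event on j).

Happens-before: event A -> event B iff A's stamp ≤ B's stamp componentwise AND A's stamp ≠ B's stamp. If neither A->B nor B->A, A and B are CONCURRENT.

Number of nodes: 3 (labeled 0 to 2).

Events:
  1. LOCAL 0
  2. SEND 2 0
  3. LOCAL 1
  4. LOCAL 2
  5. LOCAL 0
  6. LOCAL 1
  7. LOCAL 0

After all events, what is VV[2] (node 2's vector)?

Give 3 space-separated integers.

Answer: 0 0 2

Derivation:
Initial: VV[0]=[0, 0, 0]
Initial: VV[1]=[0, 0, 0]
Initial: VV[2]=[0, 0, 0]
Event 1: LOCAL 0: VV[0][0]++ -> VV[0]=[1, 0, 0]
Event 2: SEND 2->0: VV[2][2]++ -> VV[2]=[0, 0, 1], msg_vec=[0, 0, 1]; VV[0]=max(VV[0],msg_vec) then VV[0][0]++ -> VV[0]=[2, 0, 1]
Event 3: LOCAL 1: VV[1][1]++ -> VV[1]=[0, 1, 0]
Event 4: LOCAL 2: VV[2][2]++ -> VV[2]=[0, 0, 2]
Event 5: LOCAL 0: VV[0][0]++ -> VV[0]=[3, 0, 1]
Event 6: LOCAL 1: VV[1][1]++ -> VV[1]=[0, 2, 0]
Event 7: LOCAL 0: VV[0][0]++ -> VV[0]=[4, 0, 1]
Final vectors: VV[0]=[4, 0, 1]; VV[1]=[0, 2, 0]; VV[2]=[0, 0, 2]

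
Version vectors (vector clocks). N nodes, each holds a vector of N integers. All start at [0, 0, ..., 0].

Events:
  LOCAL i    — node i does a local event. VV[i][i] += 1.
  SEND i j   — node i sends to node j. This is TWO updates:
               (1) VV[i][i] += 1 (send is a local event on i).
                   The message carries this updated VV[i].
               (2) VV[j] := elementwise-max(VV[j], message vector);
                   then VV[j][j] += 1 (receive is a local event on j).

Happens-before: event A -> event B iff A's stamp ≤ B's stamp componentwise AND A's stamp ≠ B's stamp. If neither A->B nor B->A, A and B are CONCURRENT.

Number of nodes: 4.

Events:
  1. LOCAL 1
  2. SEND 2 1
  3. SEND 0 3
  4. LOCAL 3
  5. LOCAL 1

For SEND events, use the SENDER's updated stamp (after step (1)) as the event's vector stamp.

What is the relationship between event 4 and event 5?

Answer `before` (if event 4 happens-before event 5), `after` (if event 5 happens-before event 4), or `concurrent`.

Answer: concurrent

Derivation:
Initial: VV[0]=[0, 0, 0, 0]
Initial: VV[1]=[0, 0, 0, 0]
Initial: VV[2]=[0, 0, 0, 0]
Initial: VV[3]=[0, 0, 0, 0]
Event 1: LOCAL 1: VV[1][1]++ -> VV[1]=[0, 1, 0, 0]
Event 2: SEND 2->1: VV[2][2]++ -> VV[2]=[0, 0, 1, 0], msg_vec=[0, 0, 1, 0]; VV[1]=max(VV[1],msg_vec) then VV[1][1]++ -> VV[1]=[0, 2, 1, 0]
Event 3: SEND 0->3: VV[0][0]++ -> VV[0]=[1, 0, 0, 0], msg_vec=[1, 0, 0, 0]; VV[3]=max(VV[3],msg_vec) then VV[3][3]++ -> VV[3]=[1, 0, 0, 1]
Event 4: LOCAL 3: VV[3][3]++ -> VV[3]=[1, 0, 0, 2]
Event 5: LOCAL 1: VV[1][1]++ -> VV[1]=[0, 3, 1, 0]
Event 4 stamp: [1, 0, 0, 2]
Event 5 stamp: [0, 3, 1, 0]
[1, 0, 0, 2] <= [0, 3, 1, 0]? False
[0, 3, 1, 0] <= [1, 0, 0, 2]? False
Relation: concurrent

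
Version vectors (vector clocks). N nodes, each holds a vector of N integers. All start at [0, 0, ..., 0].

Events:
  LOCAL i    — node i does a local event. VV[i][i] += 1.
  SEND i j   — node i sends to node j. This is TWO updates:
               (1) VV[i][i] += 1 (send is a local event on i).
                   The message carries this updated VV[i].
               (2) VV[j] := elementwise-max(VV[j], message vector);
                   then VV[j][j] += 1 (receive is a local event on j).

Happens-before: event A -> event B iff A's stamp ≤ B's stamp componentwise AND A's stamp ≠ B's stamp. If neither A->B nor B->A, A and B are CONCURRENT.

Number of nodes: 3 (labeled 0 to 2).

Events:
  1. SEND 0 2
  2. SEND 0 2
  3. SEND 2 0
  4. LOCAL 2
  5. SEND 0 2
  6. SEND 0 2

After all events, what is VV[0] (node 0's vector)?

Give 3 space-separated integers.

Answer: 5 0 3

Derivation:
Initial: VV[0]=[0, 0, 0]
Initial: VV[1]=[0, 0, 0]
Initial: VV[2]=[0, 0, 0]
Event 1: SEND 0->2: VV[0][0]++ -> VV[0]=[1, 0, 0], msg_vec=[1, 0, 0]; VV[2]=max(VV[2],msg_vec) then VV[2][2]++ -> VV[2]=[1, 0, 1]
Event 2: SEND 0->2: VV[0][0]++ -> VV[0]=[2, 0, 0], msg_vec=[2, 0, 0]; VV[2]=max(VV[2],msg_vec) then VV[2][2]++ -> VV[2]=[2, 0, 2]
Event 3: SEND 2->0: VV[2][2]++ -> VV[2]=[2, 0, 3], msg_vec=[2, 0, 3]; VV[0]=max(VV[0],msg_vec) then VV[0][0]++ -> VV[0]=[3, 0, 3]
Event 4: LOCAL 2: VV[2][2]++ -> VV[2]=[2, 0, 4]
Event 5: SEND 0->2: VV[0][0]++ -> VV[0]=[4, 0, 3], msg_vec=[4, 0, 3]; VV[2]=max(VV[2],msg_vec) then VV[2][2]++ -> VV[2]=[4, 0, 5]
Event 6: SEND 0->2: VV[0][0]++ -> VV[0]=[5, 0, 3], msg_vec=[5, 0, 3]; VV[2]=max(VV[2],msg_vec) then VV[2][2]++ -> VV[2]=[5, 0, 6]
Final vectors: VV[0]=[5, 0, 3]; VV[1]=[0, 0, 0]; VV[2]=[5, 0, 6]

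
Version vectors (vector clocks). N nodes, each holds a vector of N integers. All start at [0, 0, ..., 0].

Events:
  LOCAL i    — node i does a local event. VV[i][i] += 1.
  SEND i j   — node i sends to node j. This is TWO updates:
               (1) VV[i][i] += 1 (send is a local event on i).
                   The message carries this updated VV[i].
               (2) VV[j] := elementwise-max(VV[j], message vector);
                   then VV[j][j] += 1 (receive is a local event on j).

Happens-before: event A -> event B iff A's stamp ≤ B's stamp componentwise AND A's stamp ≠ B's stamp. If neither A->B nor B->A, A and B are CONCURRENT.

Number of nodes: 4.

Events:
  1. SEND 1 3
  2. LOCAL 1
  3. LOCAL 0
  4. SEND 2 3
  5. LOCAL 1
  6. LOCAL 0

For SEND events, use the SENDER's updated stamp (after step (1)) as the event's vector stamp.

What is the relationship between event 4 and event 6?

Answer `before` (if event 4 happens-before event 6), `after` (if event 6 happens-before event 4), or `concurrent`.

Answer: concurrent

Derivation:
Initial: VV[0]=[0, 0, 0, 0]
Initial: VV[1]=[0, 0, 0, 0]
Initial: VV[2]=[0, 0, 0, 0]
Initial: VV[3]=[0, 0, 0, 0]
Event 1: SEND 1->3: VV[1][1]++ -> VV[1]=[0, 1, 0, 0], msg_vec=[0, 1, 0, 0]; VV[3]=max(VV[3],msg_vec) then VV[3][3]++ -> VV[3]=[0, 1, 0, 1]
Event 2: LOCAL 1: VV[1][1]++ -> VV[1]=[0, 2, 0, 0]
Event 3: LOCAL 0: VV[0][0]++ -> VV[0]=[1, 0, 0, 0]
Event 4: SEND 2->3: VV[2][2]++ -> VV[2]=[0, 0, 1, 0], msg_vec=[0, 0, 1, 0]; VV[3]=max(VV[3],msg_vec) then VV[3][3]++ -> VV[3]=[0, 1, 1, 2]
Event 5: LOCAL 1: VV[1][1]++ -> VV[1]=[0, 3, 0, 0]
Event 6: LOCAL 0: VV[0][0]++ -> VV[0]=[2, 0, 0, 0]
Event 4 stamp: [0, 0, 1, 0]
Event 6 stamp: [2, 0, 0, 0]
[0, 0, 1, 0] <= [2, 0, 0, 0]? False
[2, 0, 0, 0] <= [0, 0, 1, 0]? False
Relation: concurrent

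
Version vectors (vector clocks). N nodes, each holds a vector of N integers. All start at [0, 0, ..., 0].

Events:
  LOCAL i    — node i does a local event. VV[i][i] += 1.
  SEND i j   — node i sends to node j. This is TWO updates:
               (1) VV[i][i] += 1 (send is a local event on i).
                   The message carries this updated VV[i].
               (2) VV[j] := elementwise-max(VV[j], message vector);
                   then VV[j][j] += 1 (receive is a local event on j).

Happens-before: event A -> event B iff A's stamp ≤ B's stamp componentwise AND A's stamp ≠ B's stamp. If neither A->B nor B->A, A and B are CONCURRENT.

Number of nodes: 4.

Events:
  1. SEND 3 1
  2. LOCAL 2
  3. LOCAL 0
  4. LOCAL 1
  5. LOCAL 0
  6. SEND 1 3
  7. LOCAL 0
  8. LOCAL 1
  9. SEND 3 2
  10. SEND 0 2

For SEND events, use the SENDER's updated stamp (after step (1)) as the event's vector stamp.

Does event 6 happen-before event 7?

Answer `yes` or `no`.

Initial: VV[0]=[0, 0, 0, 0]
Initial: VV[1]=[0, 0, 0, 0]
Initial: VV[2]=[0, 0, 0, 0]
Initial: VV[3]=[0, 0, 0, 0]
Event 1: SEND 3->1: VV[3][3]++ -> VV[3]=[0, 0, 0, 1], msg_vec=[0, 0, 0, 1]; VV[1]=max(VV[1],msg_vec) then VV[1][1]++ -> VV[1]=[0, 1, 0, 1]
Event 2: LOCAL 2: VV[2][2]++ -> VV[2]=[0, 0, 1, 0]
Event 3: LOCAL 0: VV[0][0]++ -> VV[0]=[1, 0, 0, 0]
Event 4: LOCAL 1: VV[1][1]++ -> VV[1]=[0, 2, 0, 1]
Event 5: LOCAL 0: VV[0][0]++ -> VV[0]=[2, 0, 0, 0]
Event 6: SEND 1->3: VV[1][1]++ -> VV[1]=[0, 3, 0, 1], msg_vec=[0, 3, 0, 1]; VV[3]=max(VV[3],msg_vec) then VV[3][3]++ -> VV[3]=[0, 3, 0, 2]
Event 7: LOCAL 0: VV[0][0]++ -> VV[0]=[3, 0, 0, 0]
Event 8: LOCAL 1: VV[1][1]++ -> VV[1]=[0, 4, 0, 1]
Event 9: SEND 3->2: VV[3][3]++ -> VV[3]=[0, 3, 0, 3], msg_vec=[0, 3, 0, 3]; VV[2]=max(VV[2],msg_vec) then VV[2][2]++ -> VV[2]=[0, 3, 2, 3]
Event 10: SEND 0->2: VV[0][0]++ -> VV[0]=[4, 0, 0, 0], msg_vec=[4, 0, 0, 0]; VV[2]=max(VV[2],msg_vec) then VV[2][2]++ -> VV[2]=[4, 3, 3, 3]
Event 6 stamp: [0, 3, 0, 1]
Event 7 stamp: [3, 0, 0, 0]
[0, 3, 0, 1] <= [3, 0, 0, 0]? False. Equal? False. Happens-before: False

Answer: no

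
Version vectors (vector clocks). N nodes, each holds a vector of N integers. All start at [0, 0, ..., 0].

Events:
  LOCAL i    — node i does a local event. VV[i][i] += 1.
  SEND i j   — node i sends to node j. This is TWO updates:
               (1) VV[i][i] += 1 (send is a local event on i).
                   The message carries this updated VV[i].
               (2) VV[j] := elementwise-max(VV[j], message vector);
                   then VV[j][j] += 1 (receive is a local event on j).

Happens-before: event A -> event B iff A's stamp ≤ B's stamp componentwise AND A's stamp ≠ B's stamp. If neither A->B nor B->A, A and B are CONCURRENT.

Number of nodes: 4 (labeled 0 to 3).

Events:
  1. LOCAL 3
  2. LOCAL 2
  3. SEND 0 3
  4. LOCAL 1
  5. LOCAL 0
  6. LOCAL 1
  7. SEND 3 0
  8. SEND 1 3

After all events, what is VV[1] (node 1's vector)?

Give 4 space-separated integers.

Answer: 0 3 0 0

Derivation:
Initial: VV[0]=[0, 0, 0, 0]
Initial: VV[1]=[0, 0, 0, 0]
Initial: VV[2]=[0, 0, 0, 0]
Initial: VV[3]=[0, 0, 0, 0]
Event 1: LOCAL 3: VV[3][3]++ -> VV[3]=[0, 0, 0, 1]
Event 2: LOCAL 2: VV[2][2]++ -> VV[2]=[0, 0, 1, 0]
Event 3: SEND 0->3: VV[0][0]++ -> VV[0]=[1, 0, 0, 0], msg_vec=[1, 0, 0, 0]; VV[3]=max(VV[3],msg_vec) then VV[3][3]++ -> VV[3]=[1, 0, 0, 2]
Event 4: LOCAL 1: VV[1][1]++ -> VV[1]=[0, 1, 0, 0]
Event 5: LOCAL 0: VV[0][0]++ -> VV[0]=[2, 0, 0, 0]
Event 6: LOCAL 1: VV[1][1]++ -> VV[1]=[0, 2, 0, 0]
Event 7: SEND 3->0: VV[3][3]++ -> VV[3]=[1, 0, 0, 3], msg_vec=[1, 0, 0, 3]; VV[0]=max(VV[0],msg_vec) then VV[0][0]++ -> VV[0]=[3, 0, 0, 3]
Event 8: SEND 1->3: VV[1][1]++ -> VV[1]=[0, 3, 0, 0], msg_vec=[0, 3, 0, 0]; VV[3]=max(VV[3],msg_vec) then VV[3][3]++ -> VV[3]=[1, 3, 0, 4]
Final vectors: VV[0]=[3, 0, 0, 3]; VV[1]=[0, 3, 0, 0]; VV[2]=[0, 0, 1, 0]; VV[3]=[1, 3, 0, 4]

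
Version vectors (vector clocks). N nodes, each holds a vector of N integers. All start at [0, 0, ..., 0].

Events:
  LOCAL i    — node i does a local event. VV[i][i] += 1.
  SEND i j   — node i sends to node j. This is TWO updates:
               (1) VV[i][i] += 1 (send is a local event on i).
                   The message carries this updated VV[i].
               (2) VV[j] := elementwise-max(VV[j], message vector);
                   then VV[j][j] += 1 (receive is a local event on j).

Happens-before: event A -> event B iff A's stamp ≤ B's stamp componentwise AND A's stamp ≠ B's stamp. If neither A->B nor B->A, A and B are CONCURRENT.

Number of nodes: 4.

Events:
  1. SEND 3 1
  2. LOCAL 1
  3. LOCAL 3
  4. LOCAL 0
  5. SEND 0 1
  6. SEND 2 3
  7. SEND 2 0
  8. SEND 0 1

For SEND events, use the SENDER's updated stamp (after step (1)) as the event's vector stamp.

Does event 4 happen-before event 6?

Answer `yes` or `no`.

Initial: VV[0]=[0, 0, 0, 0]
Initial: VV[1]=[0, 0, 0, 0]
Initial: VV[2]=[0, 0, 0, 0]
Initial: VV[3]=[0, 0, 0, 0]
Event 1: SEND 3->1: VV[3][3]++ -> VV[3]=[0, 0, 0, 1], msg_vec=[0, 0, 0, 1]; VV[1]=max(VV[1],msg_vec) then VV[1][1]++ -> VV[1]=[0, 1, 0, 1]
Event 2: LOCAL 1: VV[1][1]++ -> VV[1]=[0, 2, 0, 1]
Event 3: LOCAL 3: VV[3][3]++ -> VV[3]=[0, 0, 0, 2]
Event 4: LOCAL 0: VV[0][0]++ -> VV[0]=[1, 0, 0, 0]
Event 5: SEND 0->1: VV[0][0]++ -> VV[0]=[2, 0, 0, 0], msg_vec=[2, 0, 0, 0]; VV[1]=max(VV[1],msg_vec) then VV[1][1]++ -> VV[1]=[2, 3, 0, 1]
Event 6: SEND 2->3: VV[2][2]++ -> VV[2]=[0, 0, 1, 0], msg_vec=[0, 0, 1, 0]; VV[3]=max(VV[3],msg_vec) then VV[3][3]++ -> VV[3]=[0, 0, 1, 3]
Event 7: SEND 2->0: VV[2][2]++ -> VV[2]=[0, 0, 2, 0], msg_vec=[0, 0, 2, 0]; VV[0]=max(VV[0],msg_vec) then VV[0][0]++ -> VV[0]=[3, 0, 2, 0]
Event 8: SEND 0->1: VV[0][0]++ -> VV[0]=[4, 0, 2, 0], msg_vec=[4, 0, 2, 0]; VV[1]=max(VV[1],msg_vec) then VV[1][1]++ -> VV[1]=[4, 4, 2, 1]
Event 4 stamp: [1, 0, 0, 0]
Event 6 stamp: [0, 0, 1, 0]
[1, 0, 0, 0] <= [0, 0, 1, 0]? False. Equal? False. Happens-before: False

Answer: no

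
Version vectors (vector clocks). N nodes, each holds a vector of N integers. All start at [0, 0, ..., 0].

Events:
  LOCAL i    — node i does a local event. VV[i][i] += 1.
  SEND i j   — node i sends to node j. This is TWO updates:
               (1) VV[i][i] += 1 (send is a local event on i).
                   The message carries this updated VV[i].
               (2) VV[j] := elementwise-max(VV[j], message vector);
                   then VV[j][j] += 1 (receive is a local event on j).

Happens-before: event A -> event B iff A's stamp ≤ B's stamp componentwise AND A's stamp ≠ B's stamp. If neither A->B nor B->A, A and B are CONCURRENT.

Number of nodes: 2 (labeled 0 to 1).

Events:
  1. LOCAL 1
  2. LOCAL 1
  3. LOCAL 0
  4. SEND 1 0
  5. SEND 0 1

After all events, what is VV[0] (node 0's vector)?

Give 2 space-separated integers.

Answer: 3 3

Derivation:
Initial: VV[0]=[0, 0]
Initial: VV[1]=[0, 0]
Event 1: LOCAL 1: VV[1][1]++ -> VV[1]=[0, 1]
Event 2: LOCAL 1: VV[1][1]++ -> VV[1]=[0, 2]
Event 3: LOCAL 0: VV[0][0]++ -> VV[0]=[1, 0]
Event 4: SEND 1->0: VV[1][1]++ -> VV[1]=[0, 3], msg_vec=[0, 3]; VV[0]=max(VV[0],msg_vec) then VV[0][0]++ -> VV[0]=[2, 3]
Event 5: SEND 0->1: VV[0][0]++ -> VV[0]=[3, 3], msg_vec=[3, 3]; VV[1]=max(VV[1],msg_vec) then VV[1][1]++ -> VV[1]=[3, 4]
Final vectors: VV[0]=[3, 3]; VV[1]=[3, 4]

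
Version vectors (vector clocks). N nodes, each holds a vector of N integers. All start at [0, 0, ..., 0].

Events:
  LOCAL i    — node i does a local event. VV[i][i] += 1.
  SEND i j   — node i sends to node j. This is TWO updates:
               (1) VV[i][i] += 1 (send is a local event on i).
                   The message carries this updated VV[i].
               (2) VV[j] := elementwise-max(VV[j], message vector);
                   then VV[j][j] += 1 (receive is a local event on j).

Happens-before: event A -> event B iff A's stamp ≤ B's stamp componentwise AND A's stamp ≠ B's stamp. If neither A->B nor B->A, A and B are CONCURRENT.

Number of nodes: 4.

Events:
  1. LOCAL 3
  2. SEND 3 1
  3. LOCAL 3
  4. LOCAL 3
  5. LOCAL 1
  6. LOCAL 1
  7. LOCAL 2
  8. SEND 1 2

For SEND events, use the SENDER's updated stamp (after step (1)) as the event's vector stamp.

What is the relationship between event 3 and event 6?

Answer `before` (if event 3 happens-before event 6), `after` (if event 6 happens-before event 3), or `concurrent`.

Initial: VV[0]=[0, 0, 0, 0]
Initial: VV[1]=[0, 0, 0, 0]
Initial: VV[2]=[0, 0, 0, 0]
Initial: VV[3]=[0, 0, 0, 0]
Event 1: LOCAL 3: VV[3][3]++ -> VV[3]=[0, 0, 0, 1]
Event 2: SEND 3->1: VV[3][3]++ -> VV[3]=[0, 0, 0, 2], msg_vec=[0, 0, 0, 2]; VV[1]=max(VV[1],msg_vec) then VV[1][1]++ -> VV[1]=[0, 1, 0, 2]
Event 3: LOCAL 3: VV[3][3]++ -> VV[3]=[0, 0, 0, 3]
Event 4: LOCAL 3: VV[3][3]++ -> VV[3]=[0, 0, 0, 4]
Event 5: LOCAL 1: VV[1][1]++ -> VV[1]=[0, 2, 0, 2]
Event 6: LOCAL 1: VV[1][1]++ -> VV[1]=[0, 3, 0, 2]
Event 7: LOCAL 2: VV[2][2]++ -> VV[2]=[0, 0, 1, 0]
Event 8: SEND 1->2: VV[1][1]++ -> VV[1]=[0, 4, 0, 2], msg_vec=[0, 4, 0, 2]; VV[2]=max(VV[2],msg_vec) then VV[2][2]++ -> VV[2]=[0, 4, 2, 2]
Event 3 stamp: [0, 0, 0, 3]
Event 6 stamp: [0, 3, 0, 2]
[0, 0, 0, 3] <= [0, 3, 0, 2]? False
[0, 3, 0, 2] <= [0, 0, 0, 3]? False
Relation: concurrent

Answer: concurrent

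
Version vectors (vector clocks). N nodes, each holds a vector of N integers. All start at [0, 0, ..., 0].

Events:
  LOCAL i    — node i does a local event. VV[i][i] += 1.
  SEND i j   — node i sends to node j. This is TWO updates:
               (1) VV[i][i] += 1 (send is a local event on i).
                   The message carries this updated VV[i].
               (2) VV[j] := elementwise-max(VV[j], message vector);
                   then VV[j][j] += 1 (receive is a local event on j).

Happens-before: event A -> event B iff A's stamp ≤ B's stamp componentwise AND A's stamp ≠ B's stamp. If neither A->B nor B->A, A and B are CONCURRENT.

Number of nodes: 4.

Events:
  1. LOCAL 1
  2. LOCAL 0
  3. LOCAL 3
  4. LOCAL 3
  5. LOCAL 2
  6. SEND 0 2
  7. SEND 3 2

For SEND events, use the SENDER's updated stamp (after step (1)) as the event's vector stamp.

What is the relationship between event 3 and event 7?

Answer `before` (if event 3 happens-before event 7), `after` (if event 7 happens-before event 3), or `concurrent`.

Answer: before

Derivation:
Initial: VV[0]=[0, 0, 0, 0]
Initial: VV[1]=[0, 0, 0, 0]
Initial: VV[2]=[0, 0, 0, 0]
Initial: VV[3]=[0, 0, 0, 0]
Event 1: LOCAL 1: VV[1][1]++ -> VV[1]=[0, 1, 0, 0]
Event 2: LOCAL 0: VV[0][0]++ -> VV[0]=[1, 0, 0, 0]
Event 3: LOCAL 3: VV[3][3]++ -> VV[3]=[0, 0, 0, 1]
Event 4: LOCAL 3: VV[3][3]++ -> VV[3]=[0, 0, 0, 2]
Event 5: LOCAL 2: VV[2][2]++ -> VV[2]=[0, 0, 1, 0]
Event 6: SEND 0->2: VV[0][0]++ -> VV[0]=[2, 0, 0, 0], msg_vec=[2, 0, 0, 0]; VV[2]=max(VV[2],msg_vec) then VV[2][2]++ -> VV[2]=[2, 0, 2, 0]
Event 7: SEND 3->2: VV[3][3]++ -> VV[3]=[0, 0, 0, 3], msg_vec=[0, 0, 0, 3]; VV[2]=max(VV[2],msg_vec) then VV[2][2]++ -> VV[2]=[2, 0, 3, 3]
Event 3 stamp: [0, 0, 0, 1]
Event 7 stamp: [0, 0, 0, 3]
[0, 0, 0, 1] <= [0, 0, 0, 3]? True
[0, 0, 0, 3] <= [0, 0, 0, 1]? False
Relation: before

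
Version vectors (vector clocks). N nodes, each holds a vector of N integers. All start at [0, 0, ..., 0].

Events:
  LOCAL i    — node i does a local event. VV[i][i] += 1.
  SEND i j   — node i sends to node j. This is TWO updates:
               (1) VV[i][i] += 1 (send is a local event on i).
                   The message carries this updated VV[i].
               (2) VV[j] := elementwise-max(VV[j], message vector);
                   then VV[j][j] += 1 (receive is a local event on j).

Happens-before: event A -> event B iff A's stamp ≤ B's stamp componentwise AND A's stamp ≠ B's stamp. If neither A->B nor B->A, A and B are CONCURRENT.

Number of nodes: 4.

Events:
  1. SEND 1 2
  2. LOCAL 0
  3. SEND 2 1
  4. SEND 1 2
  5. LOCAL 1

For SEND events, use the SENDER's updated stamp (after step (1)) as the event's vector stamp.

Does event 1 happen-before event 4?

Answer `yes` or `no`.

Answer: yes

Derivation:
Initial: VV[0]=[0, 0, 0, 0]
Initial: VV[1]=[0, 0, 0, 0]
Initial: VV[2]=[0, 0, 0, 0]
Initial: VV[3]=[0, 0, 0, 0]
Event 1: SEND 1->2: VV[1][1]++ -> VV[1]=[0, 1, 0, 0], msg_vec=[0, 1, 0, 0]; VV[2]=max(VV[2],msg_vec) then VV[2][2]++ -> VV[2]=[0, 1, 1, 0]
Event 2: LOCAL 0: VV[0][0]++ -> VV[0]=[1, 0, 0, 0]
Event 3: SEND 2->1: VV[2][2]++ -> VV[2]=[0, 1, 2, 0], msg_vec=[0, 1, 2, 0]; VV[1]=max(VV[1],msg_vec) then VV[1][1]++ -> VV[1]=[0, 2, 2, 0]
Event 4: SEND 1->2: VV[1][1]++ -> VV[1]=[0, 3, 2, 0], msg_vec=[0, 3, 2, 0]; VV[2]=max(VV[2],msg_vec) then VV[2][2]++ -> VV[2]=[0, 3, 3, 0]
Event 5: LOCAL 1: VV[1][1]++ -> VV[1]=[0, 4, 2, 0]
Event 1 stamp: [0, 1, 0, 0]
Event 4 stamp: [0, 3, 2, 0]
[0, 1, 0, 0] <= [0, 3, 2, 0]? True. Equal? False. Happens-before: True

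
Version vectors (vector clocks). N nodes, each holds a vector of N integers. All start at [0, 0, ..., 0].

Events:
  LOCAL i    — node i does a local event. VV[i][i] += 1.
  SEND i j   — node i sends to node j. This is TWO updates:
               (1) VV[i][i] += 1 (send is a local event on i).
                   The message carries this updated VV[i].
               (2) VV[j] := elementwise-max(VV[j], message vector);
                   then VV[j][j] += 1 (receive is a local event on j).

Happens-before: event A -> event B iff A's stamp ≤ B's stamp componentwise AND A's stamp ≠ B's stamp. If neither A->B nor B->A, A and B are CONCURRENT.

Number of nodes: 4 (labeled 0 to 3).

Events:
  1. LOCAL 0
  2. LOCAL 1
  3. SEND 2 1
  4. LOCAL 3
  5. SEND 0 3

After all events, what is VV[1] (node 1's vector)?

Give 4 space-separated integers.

Answer: 0 2 1 0

Derivation:
Initial: VV[0]=[0, 0, 0, 0]
Initial: VV[1]=[0, 0, 0, 0]
Initial: VV[2]=[0, 0, 0, 0]
Initial: VV[3]=[0, 0, 0, 0]
Event 1: LOCAL 0: VV[0][0]++ -> VV[0]=[1, 0, 0, 0]
Event 2: LOCAL 1: VV[1][1]++ -> VV[1]=[0, 1, 0, 0]
Event 3: SEND 2->1: VV[2][2]++ -> VV[2]=[0, 0, 1, 0], msg_vec=[0, 0, 1, 0]; VV[1]=max(VV[1],msg_vec) then VV[1][1]++ -> VV[1]=[0, 2, 1, 0]
Event 4: LOCAL 3: VV[3][3]++ -> VV[3]=[0, 0, 0, 1]
Event 5: SEND 0->3: VV[0][0]++ -> VV[0]=[2, 0, 0, 0], msg_vec=[2, 0, 0, 0]; VV[3]=max(VV[3],msg_vec) then VV[3][3]++ -> VV[3]=[2, 0, 0, 2]
Final vectors: VV[0]=[2, 0, 0, 0]; VV[1]=[0, 2, 1, 0]; VV[2]=[0, 0, 1, 0]; VV[3]=[2, 0, 0, 2]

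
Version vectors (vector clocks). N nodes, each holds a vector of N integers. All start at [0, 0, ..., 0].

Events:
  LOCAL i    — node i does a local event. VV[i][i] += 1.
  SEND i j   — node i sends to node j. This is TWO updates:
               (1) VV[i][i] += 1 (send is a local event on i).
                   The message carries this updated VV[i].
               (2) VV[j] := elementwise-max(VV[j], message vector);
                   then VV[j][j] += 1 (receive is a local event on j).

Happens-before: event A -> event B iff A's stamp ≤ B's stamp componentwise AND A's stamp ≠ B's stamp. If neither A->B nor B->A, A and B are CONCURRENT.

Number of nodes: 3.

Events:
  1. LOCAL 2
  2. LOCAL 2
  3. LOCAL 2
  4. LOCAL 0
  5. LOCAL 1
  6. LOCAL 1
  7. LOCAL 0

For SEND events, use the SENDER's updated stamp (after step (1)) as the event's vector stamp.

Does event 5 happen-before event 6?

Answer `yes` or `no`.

Answer: yes

Derivation:
Initial: VV[0]=[0, 0, 0]
Initial: VV[1]=[0, 0, 0]
Initial: VV[2]=[0, 0, 0]
Event 1: LOCAL 2: VV[2][2]++ -> VV[2]=[0, 0, 1]
Event 2: LOCAL 2: VV[2][2]++ -> VV[2]=[0, 0, 2]
Event 3: LOCAL 2: VV[2][2]++ -> VV[2]=[0, 0, 3]
Event 4: LOCAL 0: VV[0][0]++ -> VV[0]=[1, 0, 0]
Event 5: LOCAL 1: VV[1][1]++ -> VV[1]=[0, 1, 0]
Event 6: LOCAL 1: VV[1][1]++ -> VV[1]=[0, 2, 0]
Event 7: LOCAL 0: VV[0][0]++ -> VV[0]=[2, 0, 0]
Event 5 stamp: [0, 1, 0]
Event 6 stamp: [0, 2, 0]
[0, 1, 0] <= [0, 2, 0]? True. Equal? False. Happens-before: True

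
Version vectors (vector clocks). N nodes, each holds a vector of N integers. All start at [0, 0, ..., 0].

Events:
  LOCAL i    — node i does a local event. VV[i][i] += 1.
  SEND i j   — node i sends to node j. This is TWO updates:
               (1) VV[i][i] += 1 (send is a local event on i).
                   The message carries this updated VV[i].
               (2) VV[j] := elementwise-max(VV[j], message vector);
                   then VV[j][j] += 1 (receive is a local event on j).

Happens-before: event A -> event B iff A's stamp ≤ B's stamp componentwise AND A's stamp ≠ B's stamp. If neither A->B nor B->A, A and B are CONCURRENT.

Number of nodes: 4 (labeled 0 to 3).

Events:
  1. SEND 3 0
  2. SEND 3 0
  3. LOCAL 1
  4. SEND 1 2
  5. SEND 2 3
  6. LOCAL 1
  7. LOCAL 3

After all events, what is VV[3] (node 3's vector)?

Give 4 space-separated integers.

Answer: 0 2 2 4

Derivation:
Initial: VV[0]=[0, 0, 0, 0]
Initial: VV[1]=[0, 0, 0, 0]
Initial: VV[2]=[0, 0, 0, 0]
Initial: VV[3]=[0, 0, 0, 0]
Event 1: SEND 3->0: VV[3][3]++ -> VV[3]=[0, 0, 0, 1], msg_vec=[0, 0, 0, 1]; VV[0]=max(VV[0],msg_vec) then VV[0][0]++ -> VV[0]=[1, 0, 0, 1]
Event 2: SEND 3->0: VV[3][3]++ -> VV[3]=[0, 0, 0, 2], msg_vec=[0, 0, 0, 2]; VV[0]=max(VV[0],msg_vec) then VV[0][0]++ -> VV[0]=[2, 0, 0, 2]
Event 3: LOCAL 1: VV[1][1]++ -> VV[1]=[0, 1, 0, 0]
Event 4: SEND 1->2: VV[1][1]++ -> VV[1]=[0, 2, 0, 0], msg_vec=[0, 2, 0, 0]; VV[2]=max(VV[2],msg_vec) then VV[2][2]++ -> VV[2]=[0, 2, 1, 0]
Event 5: SEND 2->3: VV[2][2]++ -> VV[2]=[0, 2, 2, 0], msg_vec=[0, 2, 2, 0]; VV[3]=max(VV[3],msg_vec) then VV[3][3]++ -> VV[3]=[0, 2, 2, 3]
Event 6: LOCAL 1: VV[1][1]++ -> VV[1]=[0, 3, 0, 0]
Event 7: LOCAL 3: VV[3][3]++ -> VV[3]=[0, 2, 2, 4]
Final vectors: VV[0]=[2, 0, 0, 2]; VV[1]=[0, 3, 0, 0]; VV[2]=[0, 2, 2, 0]; VV[3]=[0, 2, 2, 4]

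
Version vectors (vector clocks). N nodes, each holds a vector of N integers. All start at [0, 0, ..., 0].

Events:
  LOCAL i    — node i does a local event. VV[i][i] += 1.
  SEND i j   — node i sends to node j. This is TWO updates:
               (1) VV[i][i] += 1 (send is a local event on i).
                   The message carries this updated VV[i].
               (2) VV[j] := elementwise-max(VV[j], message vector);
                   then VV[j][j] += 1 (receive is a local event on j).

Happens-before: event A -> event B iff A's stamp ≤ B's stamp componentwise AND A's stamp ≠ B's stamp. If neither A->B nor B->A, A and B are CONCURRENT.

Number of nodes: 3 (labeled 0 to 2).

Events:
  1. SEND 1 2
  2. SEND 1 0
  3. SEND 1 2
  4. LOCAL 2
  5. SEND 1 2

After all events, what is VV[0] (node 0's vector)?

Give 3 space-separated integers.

Answer: 1 2 0

Derivation:
Initial: VV[0]=[0, 0, 0]
Initial: VV[1]=[0, 0, 0]
Initial: VV[2]=[0, 0, 0]
Event 1: SEND 1->2: VV[1][1]++ -> VV[1]=[0, 1, 0], msg_vec=[0, 1, 0]; VV[2]=max(VV[2],msg_vec) then VV[2][2]++ -> VV[2]=[0, 1, 1]
Event 2: SEND 1->0: VV[1][1]++ -> VV[1]=[0, 2, 0], msg_vec=[0, 2, 0]; VV[0]=max(VV[0],msg_vec) then VV[0][0]++ -> VV[0]=[1, 2, 0]
Event 3: SEND 1->2: VV[1][1]++ -> VV[1]=[0, 3, 0], msg_vec=[0, 3, 0]; VV[2]=max(VV[2],msg_vec) then VV[2][2]++ -> VV[2]=[0, 3, 2]
Event 4: LOCAL 2: VV[2][2]++ -> VV[2]=[0, 3, 3]
Event 5: SEND 1->2: VV[1][1]++ -> VV[1]=[0, 4, 0], msg_vec=[0, 4, 0]; VV[2]=max(VV[2],msg_vec) then VV[2][2]++ -> VV[2]=[0, 4, 4]
Final vectors: VV[0]=[1, 2, 0]; VV[1]=[0, 4, 0]; VV[2]=[0, 4, 4]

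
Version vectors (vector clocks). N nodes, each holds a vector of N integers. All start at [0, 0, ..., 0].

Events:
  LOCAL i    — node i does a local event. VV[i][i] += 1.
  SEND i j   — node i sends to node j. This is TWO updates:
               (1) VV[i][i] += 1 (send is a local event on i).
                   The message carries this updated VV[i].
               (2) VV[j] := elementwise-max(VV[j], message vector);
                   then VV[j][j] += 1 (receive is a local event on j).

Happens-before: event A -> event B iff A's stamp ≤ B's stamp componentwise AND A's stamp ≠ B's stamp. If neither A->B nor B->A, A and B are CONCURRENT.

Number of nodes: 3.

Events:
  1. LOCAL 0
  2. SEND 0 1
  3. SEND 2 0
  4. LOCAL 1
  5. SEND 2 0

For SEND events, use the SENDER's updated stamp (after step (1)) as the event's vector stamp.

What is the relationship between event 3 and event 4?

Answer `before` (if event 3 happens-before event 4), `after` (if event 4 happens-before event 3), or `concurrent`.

Initial: VV[0]=[0, 0, 0]
Initial: VV[1]=[0, 0, 0]
Initial: VV[2]=[0, 0, 0]
Event 1: LOCAL 0: VV[0][0]++ -> VV[0]=[1, 0, 0]
Event 2: SEND 0->1: VV[0][0]++ -> VV[0]=[2, 0, 0], msg_vec=[2, 0, 0]; VV[1]=max(VV[1],msg_vec) then VV[1][1]++ -> VV[1]=[2, 1, 0]
Event 3: SEND 2->0: VV[2][2]++ -> VV[2]=[0, 0, 1], msg_vec=[0, 0, 1]; VV[0]=max(VV[0],msg_vec) then VV[0][0]++ -> VV[0]=[3, 0, 1]
Event 4: LOCAL 1: VV[1][1]++ -> VV[1]=[2, 2, 0]
Event 5: SEND 2->0: VV[2][2]++ -> VV[2]=[0, 0, 2], msg_vec=[0, 0, 2]; VV[0]=max(VV[0],msg_vec) then VV[0][0]++ -> VV[0]=[4, 0, 2]
Event 3 stamp: [0, 0, 1]
Event 4 stamp: [2, 2, 0]
[0, 0, 1] <= [2, 2, 0]? False
[2, 2, 0] <= [0, 0, 1]? False
Relation: concurrent

Answer: concurrent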